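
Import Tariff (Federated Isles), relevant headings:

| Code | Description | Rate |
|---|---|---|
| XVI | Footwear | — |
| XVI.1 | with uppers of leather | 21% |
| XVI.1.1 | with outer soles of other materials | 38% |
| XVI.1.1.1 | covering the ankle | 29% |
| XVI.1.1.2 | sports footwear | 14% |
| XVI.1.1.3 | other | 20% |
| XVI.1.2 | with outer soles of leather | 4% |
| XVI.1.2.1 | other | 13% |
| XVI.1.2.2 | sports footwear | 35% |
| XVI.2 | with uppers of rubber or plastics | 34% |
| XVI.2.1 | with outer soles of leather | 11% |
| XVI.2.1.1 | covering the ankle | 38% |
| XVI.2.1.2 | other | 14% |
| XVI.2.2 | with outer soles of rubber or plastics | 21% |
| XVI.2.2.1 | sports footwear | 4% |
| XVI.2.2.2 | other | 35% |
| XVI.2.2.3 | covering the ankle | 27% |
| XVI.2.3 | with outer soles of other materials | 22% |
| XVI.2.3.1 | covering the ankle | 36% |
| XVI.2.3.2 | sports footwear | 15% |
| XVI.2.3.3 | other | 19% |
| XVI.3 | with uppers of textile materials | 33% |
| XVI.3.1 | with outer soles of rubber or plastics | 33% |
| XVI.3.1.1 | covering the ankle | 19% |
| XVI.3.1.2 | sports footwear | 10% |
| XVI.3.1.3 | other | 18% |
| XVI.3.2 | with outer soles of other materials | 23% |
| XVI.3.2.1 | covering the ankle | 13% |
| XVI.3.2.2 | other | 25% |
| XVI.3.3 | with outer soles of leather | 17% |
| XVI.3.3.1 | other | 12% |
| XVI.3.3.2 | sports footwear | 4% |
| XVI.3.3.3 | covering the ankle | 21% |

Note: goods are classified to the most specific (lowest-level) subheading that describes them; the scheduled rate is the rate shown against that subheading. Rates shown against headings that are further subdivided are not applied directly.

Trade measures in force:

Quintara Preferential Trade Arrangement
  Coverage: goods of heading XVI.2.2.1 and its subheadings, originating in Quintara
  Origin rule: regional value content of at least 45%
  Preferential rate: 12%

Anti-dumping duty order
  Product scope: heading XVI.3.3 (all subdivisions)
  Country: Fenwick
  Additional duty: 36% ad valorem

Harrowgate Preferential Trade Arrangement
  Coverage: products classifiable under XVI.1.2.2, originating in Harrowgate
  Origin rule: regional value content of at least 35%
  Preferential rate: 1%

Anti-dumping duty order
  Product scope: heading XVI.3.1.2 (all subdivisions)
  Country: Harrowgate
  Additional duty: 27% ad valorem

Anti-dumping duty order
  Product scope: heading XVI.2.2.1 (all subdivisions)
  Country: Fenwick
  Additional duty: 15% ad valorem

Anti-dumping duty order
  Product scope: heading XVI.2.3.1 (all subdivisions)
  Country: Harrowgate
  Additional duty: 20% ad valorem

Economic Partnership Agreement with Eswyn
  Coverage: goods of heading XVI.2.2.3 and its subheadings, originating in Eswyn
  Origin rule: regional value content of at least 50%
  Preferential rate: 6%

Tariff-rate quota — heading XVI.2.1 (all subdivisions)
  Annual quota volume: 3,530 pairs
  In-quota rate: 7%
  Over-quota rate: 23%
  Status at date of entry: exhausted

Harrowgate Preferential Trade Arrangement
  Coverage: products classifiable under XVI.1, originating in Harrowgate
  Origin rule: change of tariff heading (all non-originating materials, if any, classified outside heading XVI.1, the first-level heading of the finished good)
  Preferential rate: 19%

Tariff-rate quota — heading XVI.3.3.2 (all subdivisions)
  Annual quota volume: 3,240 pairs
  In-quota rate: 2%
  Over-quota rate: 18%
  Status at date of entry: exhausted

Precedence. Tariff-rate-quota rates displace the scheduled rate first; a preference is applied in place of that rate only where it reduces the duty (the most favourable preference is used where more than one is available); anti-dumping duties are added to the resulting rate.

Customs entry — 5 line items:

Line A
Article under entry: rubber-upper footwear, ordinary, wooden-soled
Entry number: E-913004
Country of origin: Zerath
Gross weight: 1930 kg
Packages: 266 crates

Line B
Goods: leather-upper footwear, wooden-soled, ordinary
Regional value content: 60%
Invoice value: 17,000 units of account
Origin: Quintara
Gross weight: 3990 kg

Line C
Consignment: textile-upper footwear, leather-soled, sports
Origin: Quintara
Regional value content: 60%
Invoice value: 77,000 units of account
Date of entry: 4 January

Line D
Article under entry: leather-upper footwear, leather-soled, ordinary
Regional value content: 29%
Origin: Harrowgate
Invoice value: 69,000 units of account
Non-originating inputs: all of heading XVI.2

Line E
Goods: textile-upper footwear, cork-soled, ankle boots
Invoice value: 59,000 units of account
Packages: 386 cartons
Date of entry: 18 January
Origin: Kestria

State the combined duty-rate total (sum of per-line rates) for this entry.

Line A: rubber-upper → XVI.2; wooden-soled → XVI.2.3; ordinary → XVI.2.3.3. Scheduled 19%. No special measure applies. → 19%.
Line B: leather-upper → XVI.1; wooden-soled → XVI.1.1; ordinary → XVI.1.1.3. Scheduled 20%. Quintara agreement on XVI.2.2.1: XVI.1.1.3 not covered. → 20%.
Line C: textile-upper → XVI.3; leather-soled → XVI.3.3; sports → XVI.3.3.2. Scheduled 4%. quota on XVI.3.3.2 exhausted → over-quota 18%; Quintara agreement on XVI.2.2.1: XVI.3.3.2 not covered. → 18%.
Line D: leather-upper → XVI.1; leather-soled → XVI.1.2; ordinary → XVI.1.2.1. Scheduled 13%. Harrowgate agreement on XVI.1.2.2: XVI.1.2.1 not covered; Harrowgate agreement on XVI.1: CTH met → 19% available; preference 19% not lower than 13% → no reduction. → 13%.
Line E: textile-upper → XVI.3; cork-soled → XVI.3.2; ankle boots → XVI.3.2.1. Scheduled 13%. No special measure applies. → 13%.
Sum: 19% + 20% + 18% + 13% + 13% = 83%.

83%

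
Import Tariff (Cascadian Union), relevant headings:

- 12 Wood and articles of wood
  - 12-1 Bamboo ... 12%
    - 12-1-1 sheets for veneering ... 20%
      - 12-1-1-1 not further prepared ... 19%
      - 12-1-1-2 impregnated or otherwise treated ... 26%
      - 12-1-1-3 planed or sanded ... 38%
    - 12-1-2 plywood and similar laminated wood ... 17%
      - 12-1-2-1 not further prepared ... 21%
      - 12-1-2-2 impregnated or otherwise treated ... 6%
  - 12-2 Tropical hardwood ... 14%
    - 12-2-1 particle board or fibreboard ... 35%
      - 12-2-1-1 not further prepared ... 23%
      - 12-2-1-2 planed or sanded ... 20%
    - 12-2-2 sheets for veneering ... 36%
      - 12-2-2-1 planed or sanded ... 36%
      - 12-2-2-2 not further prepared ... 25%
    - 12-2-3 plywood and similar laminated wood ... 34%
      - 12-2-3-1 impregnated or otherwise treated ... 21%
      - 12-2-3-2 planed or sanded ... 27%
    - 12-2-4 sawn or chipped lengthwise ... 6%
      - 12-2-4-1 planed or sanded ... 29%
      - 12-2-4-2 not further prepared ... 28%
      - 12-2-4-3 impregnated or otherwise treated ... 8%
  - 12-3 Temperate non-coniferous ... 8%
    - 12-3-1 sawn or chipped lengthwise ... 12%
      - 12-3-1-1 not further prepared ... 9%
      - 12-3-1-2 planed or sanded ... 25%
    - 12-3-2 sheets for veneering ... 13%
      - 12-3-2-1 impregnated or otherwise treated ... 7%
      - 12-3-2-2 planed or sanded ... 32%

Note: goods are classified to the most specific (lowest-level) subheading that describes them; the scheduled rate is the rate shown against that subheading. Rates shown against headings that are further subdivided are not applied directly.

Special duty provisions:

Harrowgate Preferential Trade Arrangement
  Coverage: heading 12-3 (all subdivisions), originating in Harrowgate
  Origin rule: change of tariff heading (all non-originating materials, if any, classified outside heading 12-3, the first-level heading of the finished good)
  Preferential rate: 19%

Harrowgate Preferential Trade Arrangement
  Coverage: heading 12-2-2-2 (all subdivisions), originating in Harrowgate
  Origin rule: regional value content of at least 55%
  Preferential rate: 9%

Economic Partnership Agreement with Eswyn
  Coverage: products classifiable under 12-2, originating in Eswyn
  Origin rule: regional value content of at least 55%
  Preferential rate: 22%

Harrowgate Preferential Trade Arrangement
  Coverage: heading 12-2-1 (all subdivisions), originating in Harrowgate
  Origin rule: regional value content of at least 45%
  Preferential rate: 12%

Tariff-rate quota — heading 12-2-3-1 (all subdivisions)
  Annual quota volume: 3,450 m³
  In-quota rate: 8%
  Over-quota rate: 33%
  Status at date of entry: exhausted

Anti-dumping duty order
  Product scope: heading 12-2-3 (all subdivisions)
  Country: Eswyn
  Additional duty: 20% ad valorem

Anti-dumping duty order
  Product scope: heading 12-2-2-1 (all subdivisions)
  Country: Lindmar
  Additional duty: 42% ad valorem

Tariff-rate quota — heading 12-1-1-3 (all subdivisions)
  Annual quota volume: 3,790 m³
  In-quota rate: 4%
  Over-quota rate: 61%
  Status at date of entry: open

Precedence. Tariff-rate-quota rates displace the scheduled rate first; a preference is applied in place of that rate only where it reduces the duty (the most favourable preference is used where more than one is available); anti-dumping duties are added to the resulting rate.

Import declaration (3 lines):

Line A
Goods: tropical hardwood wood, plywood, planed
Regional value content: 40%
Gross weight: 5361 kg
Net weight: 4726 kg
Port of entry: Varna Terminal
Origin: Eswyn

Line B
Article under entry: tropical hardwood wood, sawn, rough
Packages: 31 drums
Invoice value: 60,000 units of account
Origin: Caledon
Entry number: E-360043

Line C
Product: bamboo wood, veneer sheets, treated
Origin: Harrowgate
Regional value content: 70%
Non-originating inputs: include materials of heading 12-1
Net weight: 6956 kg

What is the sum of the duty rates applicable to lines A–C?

101%

Line A: tropical hardwood → 12-2; plywood → 12-2-3; planed → 12-2-3-2. Scheduled 27%. Eswyn agreement on 12-2: RVC < 55%; anti-dumping (Eswyn, 12-2-3): +20%; total 27% + 20% = 47%. → 47%.
Line B: tropical hardwood → 12-2; sawn → 12-2-4; rough → 12-2-4-2. Scheduled 28%. No special measure applies. → 28%.
Line C: bamboo → 12-1; veneer sheets → 12-1-1; treated → 12-1-1-2. Scheduled 26%. Harrowgate agreement on 12-3: 12-1-1-2 not covered; Harrowgate agreement on 12-2-2-2: 12-1-1-2 not covered; Harrowgate agreement on 12-2-1: 12-1-1-2 not covered. → 26%.
Sum: 47% + 28% + 26% = 101%.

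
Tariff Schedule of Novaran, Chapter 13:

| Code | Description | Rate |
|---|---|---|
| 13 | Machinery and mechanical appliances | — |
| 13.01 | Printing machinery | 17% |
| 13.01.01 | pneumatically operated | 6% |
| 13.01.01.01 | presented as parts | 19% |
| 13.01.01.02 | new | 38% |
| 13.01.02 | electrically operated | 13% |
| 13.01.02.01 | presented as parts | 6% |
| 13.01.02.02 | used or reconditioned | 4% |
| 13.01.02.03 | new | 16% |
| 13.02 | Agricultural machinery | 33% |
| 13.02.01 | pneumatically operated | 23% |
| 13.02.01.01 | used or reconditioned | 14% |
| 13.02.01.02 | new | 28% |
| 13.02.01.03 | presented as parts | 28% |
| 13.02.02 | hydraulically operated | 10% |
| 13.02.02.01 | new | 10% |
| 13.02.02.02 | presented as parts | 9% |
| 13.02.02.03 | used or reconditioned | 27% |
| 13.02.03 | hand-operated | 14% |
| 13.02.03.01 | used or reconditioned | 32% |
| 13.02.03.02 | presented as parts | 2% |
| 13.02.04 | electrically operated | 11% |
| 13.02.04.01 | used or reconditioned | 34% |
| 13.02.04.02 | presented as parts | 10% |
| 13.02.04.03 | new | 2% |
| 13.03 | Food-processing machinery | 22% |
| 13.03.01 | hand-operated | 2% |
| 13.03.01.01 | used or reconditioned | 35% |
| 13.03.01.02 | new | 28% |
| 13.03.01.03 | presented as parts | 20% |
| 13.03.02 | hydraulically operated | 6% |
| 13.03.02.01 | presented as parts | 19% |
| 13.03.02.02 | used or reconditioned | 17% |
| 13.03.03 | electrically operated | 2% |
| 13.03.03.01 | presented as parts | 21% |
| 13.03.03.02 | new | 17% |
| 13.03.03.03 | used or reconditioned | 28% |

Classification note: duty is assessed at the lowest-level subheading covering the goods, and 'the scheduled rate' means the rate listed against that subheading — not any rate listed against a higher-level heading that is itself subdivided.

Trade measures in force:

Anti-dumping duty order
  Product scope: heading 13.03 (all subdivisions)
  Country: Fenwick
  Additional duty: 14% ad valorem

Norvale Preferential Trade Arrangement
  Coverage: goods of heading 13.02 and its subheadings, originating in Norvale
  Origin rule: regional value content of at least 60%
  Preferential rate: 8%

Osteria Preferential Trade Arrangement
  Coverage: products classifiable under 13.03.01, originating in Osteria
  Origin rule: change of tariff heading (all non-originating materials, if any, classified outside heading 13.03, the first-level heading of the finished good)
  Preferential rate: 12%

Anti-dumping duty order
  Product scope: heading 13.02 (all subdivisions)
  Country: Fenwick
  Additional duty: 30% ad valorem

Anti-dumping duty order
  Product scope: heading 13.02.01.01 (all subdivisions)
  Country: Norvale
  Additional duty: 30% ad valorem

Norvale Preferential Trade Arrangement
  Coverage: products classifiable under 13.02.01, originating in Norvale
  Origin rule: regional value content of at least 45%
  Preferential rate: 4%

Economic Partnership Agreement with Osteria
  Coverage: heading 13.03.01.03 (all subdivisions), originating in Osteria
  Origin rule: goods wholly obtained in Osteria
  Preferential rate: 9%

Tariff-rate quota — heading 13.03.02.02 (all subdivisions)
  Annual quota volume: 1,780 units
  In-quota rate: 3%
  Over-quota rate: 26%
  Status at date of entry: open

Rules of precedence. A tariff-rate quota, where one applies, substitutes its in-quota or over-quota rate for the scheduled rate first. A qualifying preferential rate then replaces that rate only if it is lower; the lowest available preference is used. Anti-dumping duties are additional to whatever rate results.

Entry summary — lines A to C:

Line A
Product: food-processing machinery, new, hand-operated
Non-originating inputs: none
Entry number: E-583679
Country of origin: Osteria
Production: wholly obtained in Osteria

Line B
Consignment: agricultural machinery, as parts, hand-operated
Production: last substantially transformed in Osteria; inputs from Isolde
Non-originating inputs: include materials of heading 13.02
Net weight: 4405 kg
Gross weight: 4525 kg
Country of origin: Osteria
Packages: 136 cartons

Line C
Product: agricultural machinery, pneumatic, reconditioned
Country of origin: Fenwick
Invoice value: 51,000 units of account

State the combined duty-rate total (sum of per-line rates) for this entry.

58%

Line A: food-processing → 13.03; hand-operated → 13.03.01; new → 13.03.01.02. Scheduled 28%. Osteria agreement on 13.03.01: CTH met → 12% available; Osteria agreement on 13.03.01.03: 13.03.01.02 not covered; preferential 12%. → 12%.
Line B: agricultural → 13.02; hand-operated → 13.02.03; as parts → 13.02.03.02. Scheduled 2%. Osteria agreement on 13.03.01: 13.02.03.02 not covered; Osteria agreement on 13.03.01.03: 13.02.03.02 not covered. → 2%.
Line C: agricultural → 13.02; pneumatic → 13.02.01; reconditioned → 13.02.01.01. Scheduled 14%. anti-dumping (Fenwick, 13.02): +30%; total 14% + 30% = 44%. → 44%.
Sum: 12% + 2% + 44% = 58%.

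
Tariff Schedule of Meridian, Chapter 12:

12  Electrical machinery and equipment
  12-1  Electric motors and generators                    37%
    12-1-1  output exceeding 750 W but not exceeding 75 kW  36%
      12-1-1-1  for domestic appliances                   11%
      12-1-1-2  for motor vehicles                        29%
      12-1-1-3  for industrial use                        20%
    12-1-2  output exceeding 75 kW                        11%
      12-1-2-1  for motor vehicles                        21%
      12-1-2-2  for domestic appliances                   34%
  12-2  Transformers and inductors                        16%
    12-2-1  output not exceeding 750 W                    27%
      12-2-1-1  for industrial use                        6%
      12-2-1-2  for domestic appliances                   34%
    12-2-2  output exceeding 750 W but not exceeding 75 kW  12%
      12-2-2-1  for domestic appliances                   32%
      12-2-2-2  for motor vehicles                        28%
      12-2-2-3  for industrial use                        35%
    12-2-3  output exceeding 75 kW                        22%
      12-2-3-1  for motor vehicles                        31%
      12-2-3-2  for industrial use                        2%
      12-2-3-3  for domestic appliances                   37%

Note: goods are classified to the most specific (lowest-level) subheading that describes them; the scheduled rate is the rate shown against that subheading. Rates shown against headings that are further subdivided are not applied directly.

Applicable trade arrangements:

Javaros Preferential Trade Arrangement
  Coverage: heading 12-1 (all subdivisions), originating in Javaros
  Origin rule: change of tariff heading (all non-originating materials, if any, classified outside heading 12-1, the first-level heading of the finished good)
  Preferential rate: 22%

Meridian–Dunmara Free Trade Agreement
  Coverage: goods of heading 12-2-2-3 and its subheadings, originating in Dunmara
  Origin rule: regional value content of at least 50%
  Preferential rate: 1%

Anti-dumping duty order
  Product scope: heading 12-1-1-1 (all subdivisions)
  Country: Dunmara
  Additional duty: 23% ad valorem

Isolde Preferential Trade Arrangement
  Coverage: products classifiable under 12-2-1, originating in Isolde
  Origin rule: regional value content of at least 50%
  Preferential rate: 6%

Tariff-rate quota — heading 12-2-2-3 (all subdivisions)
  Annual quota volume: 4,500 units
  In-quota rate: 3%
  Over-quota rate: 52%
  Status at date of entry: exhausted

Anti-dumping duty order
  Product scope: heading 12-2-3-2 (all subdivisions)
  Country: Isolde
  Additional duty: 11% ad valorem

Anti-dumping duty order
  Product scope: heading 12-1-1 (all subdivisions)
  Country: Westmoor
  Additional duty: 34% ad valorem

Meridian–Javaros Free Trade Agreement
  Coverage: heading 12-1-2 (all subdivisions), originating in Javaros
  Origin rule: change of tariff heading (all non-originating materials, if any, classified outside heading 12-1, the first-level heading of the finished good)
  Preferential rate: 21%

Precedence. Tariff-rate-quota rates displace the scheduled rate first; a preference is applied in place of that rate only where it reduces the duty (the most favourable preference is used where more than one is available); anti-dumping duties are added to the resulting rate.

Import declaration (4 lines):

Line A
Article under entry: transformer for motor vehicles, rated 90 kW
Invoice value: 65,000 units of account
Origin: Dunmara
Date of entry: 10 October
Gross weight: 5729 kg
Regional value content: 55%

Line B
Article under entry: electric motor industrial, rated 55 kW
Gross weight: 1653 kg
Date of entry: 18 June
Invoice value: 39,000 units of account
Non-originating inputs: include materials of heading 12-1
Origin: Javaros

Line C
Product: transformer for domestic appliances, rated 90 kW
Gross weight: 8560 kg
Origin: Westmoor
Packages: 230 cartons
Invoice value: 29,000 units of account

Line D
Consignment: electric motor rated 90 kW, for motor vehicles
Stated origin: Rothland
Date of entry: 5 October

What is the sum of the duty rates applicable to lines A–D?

Line A: transformer → 12-2; rated 90 kW → 12-2-3; for motor vehicles → 12-2-3-1. Scheduled 31%. Dunmara agreement on 12-2-2-3: 12-2-3-1 not covered. → 31%.
Line B: electric motor → 12-1; rated 55 kW → 12-1-1; industrial → 12-1-1-3. Scheduled 20%. Javaros agreement on 12-1: CTH not met; Javaros agreement on 12-1-2: 12-1-1-3 not covered. → 20%.
Line C: transformer → 12-2; rated 90 kW → 12-2-3; for domestic appliances → 12-2-3-3. Scheduled 37%. No special measure applies. → 37%.
Line D: electric motor → 12-1; rated 90 kW → 12-1-2; for motor vehicles → 12-1-2-1. Scheduled 21%. No special measure applies. → 21%.
Sum: 31% + 20% + 37% + 21% = 109%.

109%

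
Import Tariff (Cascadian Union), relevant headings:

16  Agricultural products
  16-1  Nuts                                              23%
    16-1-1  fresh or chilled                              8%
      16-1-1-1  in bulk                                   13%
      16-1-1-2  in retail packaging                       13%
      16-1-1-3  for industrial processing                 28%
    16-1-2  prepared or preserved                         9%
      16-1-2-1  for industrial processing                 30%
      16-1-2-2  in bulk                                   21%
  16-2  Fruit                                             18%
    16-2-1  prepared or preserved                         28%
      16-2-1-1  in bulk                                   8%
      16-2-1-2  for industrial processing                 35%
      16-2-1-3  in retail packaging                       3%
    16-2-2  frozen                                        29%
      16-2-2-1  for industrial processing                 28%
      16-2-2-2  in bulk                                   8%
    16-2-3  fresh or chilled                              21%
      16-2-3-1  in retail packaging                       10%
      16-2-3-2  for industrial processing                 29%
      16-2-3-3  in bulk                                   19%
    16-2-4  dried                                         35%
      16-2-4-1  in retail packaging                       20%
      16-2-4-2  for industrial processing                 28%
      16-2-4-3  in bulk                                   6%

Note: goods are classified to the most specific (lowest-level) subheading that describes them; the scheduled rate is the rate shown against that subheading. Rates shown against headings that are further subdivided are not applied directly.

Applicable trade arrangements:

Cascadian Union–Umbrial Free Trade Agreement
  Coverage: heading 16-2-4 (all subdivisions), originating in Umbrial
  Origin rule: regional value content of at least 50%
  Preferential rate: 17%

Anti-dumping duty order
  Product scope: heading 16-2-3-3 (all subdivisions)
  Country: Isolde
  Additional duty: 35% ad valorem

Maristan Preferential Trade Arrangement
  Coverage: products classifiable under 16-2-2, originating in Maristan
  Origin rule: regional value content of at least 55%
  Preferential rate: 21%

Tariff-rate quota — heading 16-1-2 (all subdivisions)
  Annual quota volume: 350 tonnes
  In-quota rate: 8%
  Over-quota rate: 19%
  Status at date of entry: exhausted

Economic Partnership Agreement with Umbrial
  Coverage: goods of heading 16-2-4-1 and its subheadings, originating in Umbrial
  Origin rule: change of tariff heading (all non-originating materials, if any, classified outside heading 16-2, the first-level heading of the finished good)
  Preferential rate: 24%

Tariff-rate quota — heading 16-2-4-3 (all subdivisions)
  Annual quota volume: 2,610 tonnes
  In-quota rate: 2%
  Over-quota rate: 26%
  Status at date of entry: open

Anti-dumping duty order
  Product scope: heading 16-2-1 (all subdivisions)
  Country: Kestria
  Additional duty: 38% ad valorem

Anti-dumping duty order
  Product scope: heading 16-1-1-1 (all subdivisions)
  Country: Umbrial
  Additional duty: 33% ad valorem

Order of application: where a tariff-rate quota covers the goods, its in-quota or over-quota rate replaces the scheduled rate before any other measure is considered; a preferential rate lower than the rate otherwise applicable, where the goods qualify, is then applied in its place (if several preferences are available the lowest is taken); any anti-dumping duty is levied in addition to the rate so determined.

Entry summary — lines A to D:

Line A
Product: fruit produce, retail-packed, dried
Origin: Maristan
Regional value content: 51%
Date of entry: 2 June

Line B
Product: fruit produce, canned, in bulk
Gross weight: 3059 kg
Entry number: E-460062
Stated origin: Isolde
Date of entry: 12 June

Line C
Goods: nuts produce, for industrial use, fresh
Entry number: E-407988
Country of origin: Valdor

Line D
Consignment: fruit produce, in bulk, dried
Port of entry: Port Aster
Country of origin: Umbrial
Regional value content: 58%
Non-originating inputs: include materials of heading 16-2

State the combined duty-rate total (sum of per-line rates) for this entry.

58%

Line A: fruit → 16-2; dried → 16-2-4; retail-packed → 16-2-4-1. Scheduled 20%. Maristan agreement on 16-2-2: 16-2-4-1 not covered. → 20%.
Line B: fruit → 16-2; canned → 16-2-1; in bulk → 16-2-1-1. Scheduled 8%. No special measure applies. → 8%.
Line C: nuts → 16-1; fresh → 16-1-1; for industrial use → 16-1-1-3. Scheduled 28%. No special measure applies. → 28%.
Line D: fruit → 16-2; dried → 16-2-4; in bulk → 16-2-4-3. Scheduled 6%. quota on 16-2-4-3 open → in-quota 2%; Umbrial agreement on 16-2-4: RVC ≥ 50% → 17% available; Umbrial agreement on 16-2-4-1: 16-2-4-3 not covered; preference 17% not lower than 2% → no reduction. → 2%.
Sum: 20% + 8% + 28% + 2% = 58%.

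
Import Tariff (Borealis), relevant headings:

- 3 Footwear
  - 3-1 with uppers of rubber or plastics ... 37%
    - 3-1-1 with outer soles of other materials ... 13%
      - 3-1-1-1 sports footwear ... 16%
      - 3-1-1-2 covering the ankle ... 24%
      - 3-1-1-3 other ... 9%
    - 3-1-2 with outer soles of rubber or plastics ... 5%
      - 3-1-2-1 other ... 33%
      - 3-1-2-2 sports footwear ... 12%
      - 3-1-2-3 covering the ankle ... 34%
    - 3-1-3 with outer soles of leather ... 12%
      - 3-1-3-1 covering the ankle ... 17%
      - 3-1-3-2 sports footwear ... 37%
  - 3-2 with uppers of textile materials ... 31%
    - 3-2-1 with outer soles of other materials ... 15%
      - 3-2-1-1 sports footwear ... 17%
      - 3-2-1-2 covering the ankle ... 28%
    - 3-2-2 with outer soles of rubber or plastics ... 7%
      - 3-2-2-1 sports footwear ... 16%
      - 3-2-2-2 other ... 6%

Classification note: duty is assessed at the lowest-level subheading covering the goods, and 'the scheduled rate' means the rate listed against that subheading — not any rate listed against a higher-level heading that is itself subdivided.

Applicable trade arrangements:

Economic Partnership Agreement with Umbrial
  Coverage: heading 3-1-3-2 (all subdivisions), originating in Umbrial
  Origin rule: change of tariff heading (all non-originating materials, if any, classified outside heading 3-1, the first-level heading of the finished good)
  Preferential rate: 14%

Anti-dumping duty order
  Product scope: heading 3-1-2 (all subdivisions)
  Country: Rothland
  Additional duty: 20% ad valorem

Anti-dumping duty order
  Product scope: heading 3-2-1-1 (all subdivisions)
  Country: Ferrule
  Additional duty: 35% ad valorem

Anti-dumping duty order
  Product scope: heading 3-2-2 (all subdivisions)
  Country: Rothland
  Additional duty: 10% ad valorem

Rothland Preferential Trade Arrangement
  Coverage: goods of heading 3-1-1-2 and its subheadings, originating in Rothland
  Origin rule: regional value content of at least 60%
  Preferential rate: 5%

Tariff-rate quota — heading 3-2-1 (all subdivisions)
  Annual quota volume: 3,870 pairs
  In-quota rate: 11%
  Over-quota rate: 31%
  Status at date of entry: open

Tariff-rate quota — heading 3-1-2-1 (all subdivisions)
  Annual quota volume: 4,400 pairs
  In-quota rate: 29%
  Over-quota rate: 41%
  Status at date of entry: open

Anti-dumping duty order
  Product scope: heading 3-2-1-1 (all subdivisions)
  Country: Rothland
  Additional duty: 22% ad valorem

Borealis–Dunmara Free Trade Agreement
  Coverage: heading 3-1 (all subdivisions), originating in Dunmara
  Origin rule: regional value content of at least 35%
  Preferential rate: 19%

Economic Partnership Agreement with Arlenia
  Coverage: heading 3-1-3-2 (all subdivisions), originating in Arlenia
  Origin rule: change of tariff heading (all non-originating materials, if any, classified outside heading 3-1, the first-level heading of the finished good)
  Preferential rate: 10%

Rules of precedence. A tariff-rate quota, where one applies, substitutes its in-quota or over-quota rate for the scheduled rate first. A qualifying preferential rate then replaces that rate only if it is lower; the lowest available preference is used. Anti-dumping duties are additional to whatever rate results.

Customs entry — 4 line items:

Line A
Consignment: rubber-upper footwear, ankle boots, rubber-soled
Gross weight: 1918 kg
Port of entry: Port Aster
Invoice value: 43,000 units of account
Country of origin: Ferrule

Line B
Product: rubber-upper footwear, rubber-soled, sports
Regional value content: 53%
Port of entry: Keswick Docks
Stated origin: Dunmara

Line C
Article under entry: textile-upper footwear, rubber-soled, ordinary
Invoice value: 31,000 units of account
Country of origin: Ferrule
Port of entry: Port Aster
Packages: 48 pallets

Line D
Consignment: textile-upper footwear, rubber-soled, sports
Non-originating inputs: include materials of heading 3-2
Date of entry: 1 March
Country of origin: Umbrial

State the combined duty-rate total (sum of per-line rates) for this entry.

Line A: rubber-upper → 3-1; rubber-soled → 3-1-2; ankle boots → 3-1-2-3. Scheduled 34%. No special measure applies. → 34%.
Line B: rubber-upper → 3-1; rubber-soled → 3-1-2; sports → 3-1-2-2. Scheduled 12%. Dunmara agreement on 3-1: RVC ≥ 35% → 19% available; preference 19% not lower than 12% → no reduction. → 12%.
Line C: textile-upper → 3-2; rubber-soled → 3-2-2; ordinary → 3-2-2-2. Scheduled 6%. No special measure applies. → 6%.
Line D: textile-upper → 3-2; rubber-soled → 3-2-2; sports → 3-2-2-1. Scheduled 16%. Umbrial agreement on 3-1-3-2: 3-2-2-1 not covered. → 16%.
Sum: 34% + 12% + 6% + 16% = 68%.

68%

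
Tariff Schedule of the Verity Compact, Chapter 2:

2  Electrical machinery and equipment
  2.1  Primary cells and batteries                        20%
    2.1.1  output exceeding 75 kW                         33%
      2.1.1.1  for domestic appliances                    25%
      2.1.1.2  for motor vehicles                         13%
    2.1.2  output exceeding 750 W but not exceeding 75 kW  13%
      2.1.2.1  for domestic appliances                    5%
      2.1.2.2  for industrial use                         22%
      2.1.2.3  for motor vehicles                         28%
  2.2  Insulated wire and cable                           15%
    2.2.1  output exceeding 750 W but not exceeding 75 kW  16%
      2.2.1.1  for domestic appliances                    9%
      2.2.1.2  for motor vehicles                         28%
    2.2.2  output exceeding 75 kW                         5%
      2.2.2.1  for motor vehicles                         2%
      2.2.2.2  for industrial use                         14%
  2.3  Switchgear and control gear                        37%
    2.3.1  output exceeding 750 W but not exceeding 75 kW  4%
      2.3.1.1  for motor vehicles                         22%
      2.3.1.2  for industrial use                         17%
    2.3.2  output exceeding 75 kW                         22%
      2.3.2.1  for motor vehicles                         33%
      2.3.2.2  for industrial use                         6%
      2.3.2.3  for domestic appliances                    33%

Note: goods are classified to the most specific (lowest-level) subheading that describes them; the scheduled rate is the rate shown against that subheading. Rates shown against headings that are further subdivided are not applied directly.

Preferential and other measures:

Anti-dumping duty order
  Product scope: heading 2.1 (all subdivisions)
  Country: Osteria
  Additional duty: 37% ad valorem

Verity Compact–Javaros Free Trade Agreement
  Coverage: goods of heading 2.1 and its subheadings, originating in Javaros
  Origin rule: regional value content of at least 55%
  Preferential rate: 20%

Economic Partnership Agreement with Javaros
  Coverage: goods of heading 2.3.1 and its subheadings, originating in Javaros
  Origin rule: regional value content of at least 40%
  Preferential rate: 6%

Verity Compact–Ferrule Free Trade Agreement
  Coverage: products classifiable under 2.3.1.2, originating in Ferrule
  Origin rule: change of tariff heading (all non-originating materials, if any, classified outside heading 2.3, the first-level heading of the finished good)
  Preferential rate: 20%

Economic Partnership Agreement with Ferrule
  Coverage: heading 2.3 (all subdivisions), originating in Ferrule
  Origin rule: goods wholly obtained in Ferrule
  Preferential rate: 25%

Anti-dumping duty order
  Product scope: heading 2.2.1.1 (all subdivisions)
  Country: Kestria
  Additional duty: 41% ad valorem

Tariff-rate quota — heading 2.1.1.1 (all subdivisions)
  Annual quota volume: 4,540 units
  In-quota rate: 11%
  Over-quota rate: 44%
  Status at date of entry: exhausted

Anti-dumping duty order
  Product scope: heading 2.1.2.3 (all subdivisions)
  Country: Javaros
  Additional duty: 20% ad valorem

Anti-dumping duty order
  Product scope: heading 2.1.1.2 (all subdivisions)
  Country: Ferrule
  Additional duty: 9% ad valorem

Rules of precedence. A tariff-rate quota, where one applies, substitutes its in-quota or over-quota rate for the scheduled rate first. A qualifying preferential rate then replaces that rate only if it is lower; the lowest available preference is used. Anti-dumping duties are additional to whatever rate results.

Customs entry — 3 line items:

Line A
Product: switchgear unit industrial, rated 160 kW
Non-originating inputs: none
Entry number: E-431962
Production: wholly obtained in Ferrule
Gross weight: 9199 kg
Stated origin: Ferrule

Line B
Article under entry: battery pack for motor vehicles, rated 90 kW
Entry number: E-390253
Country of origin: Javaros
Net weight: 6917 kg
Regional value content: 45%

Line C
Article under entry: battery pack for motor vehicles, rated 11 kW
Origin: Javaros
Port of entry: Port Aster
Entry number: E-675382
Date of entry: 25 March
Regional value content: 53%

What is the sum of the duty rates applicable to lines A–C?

Line A: switchgear unit → 2.3; rated 160 kW → 2.3.2; industrial → 2.3.2.2. Scheduled 6%. Ferrule agreement on 2.3.1.2: 2.3.2.2 not covered; Ferrule agreement on 2.3: wholly obtained → 25% available; preference 25% not lower than 6% → no reduction. → 6%.
Line B: battery pack → 2.1; rated 90 kW → 2.1.1; for motor vehicles → 2.1.1.2. Scheduled 13%. Javaros agreement on 2.1: RVC < 55%; Javaros agreement on 2.3.1: 2.1.1.2 not covered. → 13%.
Line C: battery pack → 2.1; rated 11 kW → 2.1.2; for motor vehicles → 2.1.2.3. Scheduled 28%. Javaros agreement on 2.1: RVC < 55%; Javaros agreement on 2.3.1: 2.1.2.3 not covered; anti-dumping (Javaros, 2.1.2.3): +20%; total 28% + 20% = 48%. → 48%.
Sum: 6% + 13% + 48% = 67%.

67%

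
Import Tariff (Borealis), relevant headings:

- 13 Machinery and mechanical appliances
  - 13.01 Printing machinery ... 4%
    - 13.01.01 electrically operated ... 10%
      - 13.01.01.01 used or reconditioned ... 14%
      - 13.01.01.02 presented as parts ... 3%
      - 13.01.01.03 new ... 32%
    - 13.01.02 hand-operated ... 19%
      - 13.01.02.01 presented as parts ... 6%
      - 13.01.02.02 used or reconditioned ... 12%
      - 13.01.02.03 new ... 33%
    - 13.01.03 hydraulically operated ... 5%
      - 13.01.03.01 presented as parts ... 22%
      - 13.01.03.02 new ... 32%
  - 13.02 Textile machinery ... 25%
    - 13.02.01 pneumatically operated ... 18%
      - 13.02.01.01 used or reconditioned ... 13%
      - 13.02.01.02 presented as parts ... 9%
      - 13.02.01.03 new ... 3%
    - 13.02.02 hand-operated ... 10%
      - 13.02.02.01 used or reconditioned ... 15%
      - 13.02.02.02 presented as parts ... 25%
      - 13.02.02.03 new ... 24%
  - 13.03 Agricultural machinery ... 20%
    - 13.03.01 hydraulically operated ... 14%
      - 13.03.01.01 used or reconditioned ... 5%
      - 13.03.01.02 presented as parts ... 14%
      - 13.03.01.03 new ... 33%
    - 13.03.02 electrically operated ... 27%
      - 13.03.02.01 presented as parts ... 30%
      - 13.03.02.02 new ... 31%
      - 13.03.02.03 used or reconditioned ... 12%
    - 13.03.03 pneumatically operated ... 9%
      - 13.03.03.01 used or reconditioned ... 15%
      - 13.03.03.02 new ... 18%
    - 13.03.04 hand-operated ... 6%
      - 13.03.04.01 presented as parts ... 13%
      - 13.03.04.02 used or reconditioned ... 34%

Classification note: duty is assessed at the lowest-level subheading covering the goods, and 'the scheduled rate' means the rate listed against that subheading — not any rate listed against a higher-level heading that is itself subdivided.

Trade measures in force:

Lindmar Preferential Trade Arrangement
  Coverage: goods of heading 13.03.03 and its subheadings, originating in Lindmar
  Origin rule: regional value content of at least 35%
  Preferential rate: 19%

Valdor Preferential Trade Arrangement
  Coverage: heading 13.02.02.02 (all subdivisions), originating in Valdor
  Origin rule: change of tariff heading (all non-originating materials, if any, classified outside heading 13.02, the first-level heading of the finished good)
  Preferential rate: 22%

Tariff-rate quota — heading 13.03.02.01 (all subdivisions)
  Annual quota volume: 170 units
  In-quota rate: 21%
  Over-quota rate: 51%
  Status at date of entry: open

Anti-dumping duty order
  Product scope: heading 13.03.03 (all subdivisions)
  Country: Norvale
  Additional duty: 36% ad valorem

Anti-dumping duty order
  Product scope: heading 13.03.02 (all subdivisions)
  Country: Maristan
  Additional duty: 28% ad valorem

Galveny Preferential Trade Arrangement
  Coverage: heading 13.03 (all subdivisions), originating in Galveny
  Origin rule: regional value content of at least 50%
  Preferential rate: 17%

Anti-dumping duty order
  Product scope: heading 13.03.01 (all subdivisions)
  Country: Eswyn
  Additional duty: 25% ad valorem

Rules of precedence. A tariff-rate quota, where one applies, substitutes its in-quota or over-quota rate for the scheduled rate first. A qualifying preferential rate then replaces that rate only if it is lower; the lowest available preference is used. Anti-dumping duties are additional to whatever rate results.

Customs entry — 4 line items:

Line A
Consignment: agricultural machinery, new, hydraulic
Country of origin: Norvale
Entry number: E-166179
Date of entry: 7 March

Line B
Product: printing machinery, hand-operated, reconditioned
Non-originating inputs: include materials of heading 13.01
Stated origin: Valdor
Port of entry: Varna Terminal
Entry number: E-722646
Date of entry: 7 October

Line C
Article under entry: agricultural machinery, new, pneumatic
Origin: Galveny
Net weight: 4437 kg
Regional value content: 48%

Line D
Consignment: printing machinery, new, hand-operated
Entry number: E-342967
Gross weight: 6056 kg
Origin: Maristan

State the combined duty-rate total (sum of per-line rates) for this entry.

96%

Line A: agricultural → 13.03; hydraulic → 13.03.01; new → 13.03.01.03. Scheduled 33%. No special measure applies. → 33%.
Line B: printing → 13.01; hand-operated → 13.01.02; reconditioned → 13.01.02.02. Scheduled 12%. Valdor agreement on 13.02.02.02: 13.01.02.02 not covered. → 12%.
Line C: agricultural → 13.03; pneumatic → 13.03.03; new → 13.03.03.02. Scheduled 18%. Galveny agreement on 13.03: RVC < 50%. → 18%.
Line D: printing → 13.01; hand-operated → 13.01.02; new → 13.01.02.03. Scheduled 33%. No special measure applies. → 33%.
Sum: 33% + 12% + 18% + 33% = 96%.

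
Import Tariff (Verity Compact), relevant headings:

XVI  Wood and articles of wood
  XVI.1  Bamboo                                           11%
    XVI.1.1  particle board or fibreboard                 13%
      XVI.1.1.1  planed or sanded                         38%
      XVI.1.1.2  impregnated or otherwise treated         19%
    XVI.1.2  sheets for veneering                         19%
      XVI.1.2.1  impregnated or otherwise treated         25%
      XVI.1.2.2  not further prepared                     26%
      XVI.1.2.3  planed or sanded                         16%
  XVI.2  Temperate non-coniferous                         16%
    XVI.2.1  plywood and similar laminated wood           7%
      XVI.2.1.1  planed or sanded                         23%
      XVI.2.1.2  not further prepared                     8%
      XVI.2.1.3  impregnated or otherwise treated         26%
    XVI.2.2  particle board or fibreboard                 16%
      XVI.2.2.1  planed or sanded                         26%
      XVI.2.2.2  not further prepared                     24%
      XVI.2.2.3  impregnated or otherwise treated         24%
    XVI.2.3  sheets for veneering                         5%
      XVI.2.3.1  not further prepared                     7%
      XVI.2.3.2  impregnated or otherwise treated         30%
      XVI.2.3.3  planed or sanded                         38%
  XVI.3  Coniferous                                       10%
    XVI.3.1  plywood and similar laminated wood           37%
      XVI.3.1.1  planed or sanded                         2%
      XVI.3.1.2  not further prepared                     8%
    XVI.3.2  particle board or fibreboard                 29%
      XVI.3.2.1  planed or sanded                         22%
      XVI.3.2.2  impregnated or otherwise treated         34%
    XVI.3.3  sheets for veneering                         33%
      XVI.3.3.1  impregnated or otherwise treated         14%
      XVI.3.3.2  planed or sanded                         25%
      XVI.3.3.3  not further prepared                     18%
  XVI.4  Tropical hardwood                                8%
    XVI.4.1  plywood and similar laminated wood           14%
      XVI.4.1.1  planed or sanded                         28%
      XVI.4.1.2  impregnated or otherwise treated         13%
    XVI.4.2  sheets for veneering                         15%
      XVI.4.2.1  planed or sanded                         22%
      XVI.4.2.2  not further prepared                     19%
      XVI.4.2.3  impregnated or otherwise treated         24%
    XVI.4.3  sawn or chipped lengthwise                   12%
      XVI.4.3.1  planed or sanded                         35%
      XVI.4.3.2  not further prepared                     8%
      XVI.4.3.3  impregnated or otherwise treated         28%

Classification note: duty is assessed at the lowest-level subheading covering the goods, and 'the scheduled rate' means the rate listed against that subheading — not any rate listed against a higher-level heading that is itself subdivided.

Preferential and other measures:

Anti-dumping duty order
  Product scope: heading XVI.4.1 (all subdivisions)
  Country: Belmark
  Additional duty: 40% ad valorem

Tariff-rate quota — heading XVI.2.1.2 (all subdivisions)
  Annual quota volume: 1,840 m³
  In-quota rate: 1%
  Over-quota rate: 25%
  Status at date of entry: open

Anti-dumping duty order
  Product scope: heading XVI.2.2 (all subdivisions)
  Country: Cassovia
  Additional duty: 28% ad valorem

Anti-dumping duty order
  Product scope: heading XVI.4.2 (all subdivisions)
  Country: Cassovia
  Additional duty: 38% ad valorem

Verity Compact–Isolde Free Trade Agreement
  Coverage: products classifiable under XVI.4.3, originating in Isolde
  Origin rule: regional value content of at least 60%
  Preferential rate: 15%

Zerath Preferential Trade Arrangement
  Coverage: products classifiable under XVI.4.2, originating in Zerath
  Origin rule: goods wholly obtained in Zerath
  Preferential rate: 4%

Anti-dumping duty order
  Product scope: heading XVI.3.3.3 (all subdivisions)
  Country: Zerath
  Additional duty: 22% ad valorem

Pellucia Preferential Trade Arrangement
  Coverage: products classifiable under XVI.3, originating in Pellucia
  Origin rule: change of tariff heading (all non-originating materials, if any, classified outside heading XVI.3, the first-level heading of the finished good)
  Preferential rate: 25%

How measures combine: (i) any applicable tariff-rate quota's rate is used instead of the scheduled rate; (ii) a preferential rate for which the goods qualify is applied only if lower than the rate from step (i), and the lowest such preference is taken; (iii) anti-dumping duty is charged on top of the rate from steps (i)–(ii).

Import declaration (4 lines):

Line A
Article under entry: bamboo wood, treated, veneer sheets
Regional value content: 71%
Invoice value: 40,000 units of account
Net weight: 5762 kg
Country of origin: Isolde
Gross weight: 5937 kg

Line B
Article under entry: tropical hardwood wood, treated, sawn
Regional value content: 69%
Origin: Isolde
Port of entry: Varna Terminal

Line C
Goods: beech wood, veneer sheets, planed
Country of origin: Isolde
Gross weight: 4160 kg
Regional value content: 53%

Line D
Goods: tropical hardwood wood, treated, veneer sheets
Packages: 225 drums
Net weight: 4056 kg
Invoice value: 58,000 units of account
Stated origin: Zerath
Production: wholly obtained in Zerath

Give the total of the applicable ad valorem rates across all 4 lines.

Line A: bamboo → XVI.1; veneer sheets → XVI.1.2; treated → XVI.1.2.1. Scheduled 25%. Isolde agreement on XVI.4.3: XVI.1.2.1 not covered. → 25%.
Line B: tropical hardwood → XVI.4; sawn → XVI.4.3; treated → XVI.4.3.3. Scheduled 28%. Isolde agreement on XVI.4.3: RVC ≥ 60% → 15% available; preferential 15%. → 15%.
Line C: beech → XVI.2; veneer sheets → XVI.2.3; planed → XVI.2.3.3. Scheduled 38%. Isolde agreement on XVI.4.3: XVI.2.3.3 not covered. → 38%.
Line D: tropical hardwood → XVI.4; veneer sheets → XVI.4.2; treated → XVI.4.2.3. Scheduled 24%. Zerath agreement on XVI.4.2: wholly obtained → 4% available; preferential 4%. → 4%.
Sum: 25% + 15% + 38% + 4% = 82%.

82%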